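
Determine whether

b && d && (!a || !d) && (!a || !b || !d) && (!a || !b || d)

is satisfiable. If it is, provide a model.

Unit clause (b) forces b = True.
Unit clause (d) forces d = True.
In (!a || !d) only !a is left, so a = False.
Check each clause:
  (b): b holds.
  (d): d holds.
  (!a || !d): !a holds.
  (!a || !b || !d): !a holds.
  (!a || !b || d): !a holds.
All clauses satisfied.

b=T; a=F; d=T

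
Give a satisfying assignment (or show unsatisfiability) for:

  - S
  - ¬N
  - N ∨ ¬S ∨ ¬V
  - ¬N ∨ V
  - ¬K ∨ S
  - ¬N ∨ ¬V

S = True, K = False, N = False, V = False

Unit clause (S) forces S = True.
Unit clause (¬N) forces N = False.
In (N ∨ ¬S ∨ ¬V) only ¬V is left, so V = False.
Set K = False.
Check each clause:
  (S): S holds.
  (¬N): ¬N holds.
  (N ∨ ¬S ∨ ¬V): ¬V holds.
  (¬N ∨ V): ¬N holds.
  (¬K ∨ S): ¬K holds.
  (¬N ∨ ¬V): ¬N holds.
All clauses satisfied.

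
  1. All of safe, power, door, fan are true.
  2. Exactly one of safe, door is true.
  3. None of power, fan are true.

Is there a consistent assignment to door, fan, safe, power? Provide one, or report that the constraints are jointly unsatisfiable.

No satisfying assignment exists.

Case fan = True:
  Constraint (3) is violated (fan=T) — contradiction.
Case fan = False:
  Constraint (1) is violated (fan=F) — contradiction.
Both cases fail — unsatisfiable.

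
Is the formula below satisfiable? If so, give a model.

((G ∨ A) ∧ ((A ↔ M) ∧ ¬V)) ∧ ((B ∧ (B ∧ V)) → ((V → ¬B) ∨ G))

A: False; B: False; M: False; V: False; G: True

  (G ∨ A) ∧ ((A ↔ M) ∧ ¬V) = True
    G ∨ A = True
    (A ↔ M) ∧ ¬V = True
      A ↔ M = True
      ¬V = True
  (B ∧ (B ∧ V)) → ((V → ¬B) ∨ G) = True
    B ∧ (B ∧ V) = False
      B ∧ V = False
    (V → ¬B) ∨ G = True
      V → ¬B = True
        ¬B = True
Both conjuncts True, so the formula holds.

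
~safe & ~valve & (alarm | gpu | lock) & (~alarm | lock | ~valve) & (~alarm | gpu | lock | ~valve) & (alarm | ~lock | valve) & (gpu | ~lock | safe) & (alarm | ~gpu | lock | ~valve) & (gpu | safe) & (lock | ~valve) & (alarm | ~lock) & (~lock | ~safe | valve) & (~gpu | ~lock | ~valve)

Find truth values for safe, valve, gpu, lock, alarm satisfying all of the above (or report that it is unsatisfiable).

Unit clause (~safe) forces safe = False.
Unit clause (~valve) forces valve = False.
In (gpu | safe) only gpu is left, so gpu = True.
Set lock = True.
  then (alarm | ~lock | valve) forces alarm = True.
All clauses satisfied.

safe: False, valve: False, gpu: True, lock: True, alarm: True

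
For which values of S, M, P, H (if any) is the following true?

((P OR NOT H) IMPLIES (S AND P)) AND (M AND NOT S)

S = False, M = True, P = False, H = True

  (P OR NOT H) IMPLIES (S AND P) = True
    P OR NOT H = False
      NOT H = False
    S AND P = False
  M AND NOT S = True
    NOT S = True
Both conjuncts True, so the formula holds.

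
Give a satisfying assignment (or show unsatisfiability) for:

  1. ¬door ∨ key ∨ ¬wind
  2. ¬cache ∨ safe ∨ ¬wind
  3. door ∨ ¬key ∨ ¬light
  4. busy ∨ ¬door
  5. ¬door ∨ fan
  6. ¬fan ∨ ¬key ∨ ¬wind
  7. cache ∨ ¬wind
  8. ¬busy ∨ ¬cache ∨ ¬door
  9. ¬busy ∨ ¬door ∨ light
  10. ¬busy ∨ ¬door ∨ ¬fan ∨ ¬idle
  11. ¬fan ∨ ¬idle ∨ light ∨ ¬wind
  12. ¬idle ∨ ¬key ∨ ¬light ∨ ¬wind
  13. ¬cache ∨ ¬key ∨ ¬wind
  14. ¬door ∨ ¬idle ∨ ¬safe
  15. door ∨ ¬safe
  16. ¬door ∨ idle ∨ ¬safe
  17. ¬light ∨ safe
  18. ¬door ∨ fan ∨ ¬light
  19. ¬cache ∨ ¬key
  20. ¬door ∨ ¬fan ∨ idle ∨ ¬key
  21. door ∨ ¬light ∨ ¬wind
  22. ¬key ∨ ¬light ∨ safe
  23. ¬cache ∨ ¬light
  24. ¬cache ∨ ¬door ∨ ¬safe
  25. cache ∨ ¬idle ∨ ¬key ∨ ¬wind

busy: True; fan: False; light: False; safe: False; idle: True; cache: False; key: False; wind: False; door: False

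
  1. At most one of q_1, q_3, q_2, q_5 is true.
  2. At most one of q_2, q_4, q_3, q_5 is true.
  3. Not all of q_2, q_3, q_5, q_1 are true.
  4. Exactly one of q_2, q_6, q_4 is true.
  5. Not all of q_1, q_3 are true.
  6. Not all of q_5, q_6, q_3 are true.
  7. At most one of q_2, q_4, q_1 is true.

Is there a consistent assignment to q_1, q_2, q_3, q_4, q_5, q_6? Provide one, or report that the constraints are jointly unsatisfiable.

q_1 = False, q_2 = False, q_3 = False, q_4 = False, q_5 = False, q_6 = True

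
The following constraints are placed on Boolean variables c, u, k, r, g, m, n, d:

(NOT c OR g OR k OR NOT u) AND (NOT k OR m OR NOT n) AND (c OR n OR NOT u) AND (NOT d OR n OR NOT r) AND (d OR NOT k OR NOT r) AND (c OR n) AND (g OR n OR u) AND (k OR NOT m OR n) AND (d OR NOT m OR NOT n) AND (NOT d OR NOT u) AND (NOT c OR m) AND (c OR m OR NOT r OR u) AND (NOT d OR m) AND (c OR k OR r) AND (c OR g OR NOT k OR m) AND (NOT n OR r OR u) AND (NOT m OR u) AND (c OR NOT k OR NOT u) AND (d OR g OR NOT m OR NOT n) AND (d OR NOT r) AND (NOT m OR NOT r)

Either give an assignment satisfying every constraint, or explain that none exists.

c = True; u = True; k = True; r = False; g = True; m = True; n = False; d = False

Set c = True.
  then (NOT c OR m) forces m = True.
  then (NOT m OR u) forces u = True.
  then (NOT m OR NOT r) forces r = False.
  then (NOT d OR NOT u) forces d = False.
  then (d OR NOT m OR NOT n) forces n = False.
  then (k OR NOT m OR n) forces k = True.
Set g = True.
All clauses satisfied.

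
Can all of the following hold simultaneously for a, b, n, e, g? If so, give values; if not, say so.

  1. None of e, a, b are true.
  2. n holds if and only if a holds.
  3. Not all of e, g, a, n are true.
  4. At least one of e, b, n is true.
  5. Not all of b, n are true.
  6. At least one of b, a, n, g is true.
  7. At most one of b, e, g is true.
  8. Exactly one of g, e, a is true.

The formula is unsatisfiable.

Case a = True:
  Constraint (1) is violated (a=T) — contradiction.
Case a = False:
  (1) forces e = False.
  (1) forces b = False.
  (2) with a=F forces n = False.
  Constraint (4) is violated (e=F, b=F, n=F) — contradiction.
Both cases fail — unsatisfiable.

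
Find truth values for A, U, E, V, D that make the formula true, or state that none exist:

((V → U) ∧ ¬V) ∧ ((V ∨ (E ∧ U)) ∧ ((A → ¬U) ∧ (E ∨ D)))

A = False, U = True, E = True, V = False, D = False

  (V → U) ∧ ¬V = True
    V → U = True
    ¬V = True
  (V ∨ (E ∧ U)) ∧ ((A → ¬U) ∧ (E ∨ D)) = True
    V ∨ (E ∧ U) = True
      E ∧ U = True
    (A → ¬U) ∧ (E ∨ D) = True
      A → ¬U = True
        ¬U = False
      E ∨ D = True
Both conjuncts True, so the formula holds.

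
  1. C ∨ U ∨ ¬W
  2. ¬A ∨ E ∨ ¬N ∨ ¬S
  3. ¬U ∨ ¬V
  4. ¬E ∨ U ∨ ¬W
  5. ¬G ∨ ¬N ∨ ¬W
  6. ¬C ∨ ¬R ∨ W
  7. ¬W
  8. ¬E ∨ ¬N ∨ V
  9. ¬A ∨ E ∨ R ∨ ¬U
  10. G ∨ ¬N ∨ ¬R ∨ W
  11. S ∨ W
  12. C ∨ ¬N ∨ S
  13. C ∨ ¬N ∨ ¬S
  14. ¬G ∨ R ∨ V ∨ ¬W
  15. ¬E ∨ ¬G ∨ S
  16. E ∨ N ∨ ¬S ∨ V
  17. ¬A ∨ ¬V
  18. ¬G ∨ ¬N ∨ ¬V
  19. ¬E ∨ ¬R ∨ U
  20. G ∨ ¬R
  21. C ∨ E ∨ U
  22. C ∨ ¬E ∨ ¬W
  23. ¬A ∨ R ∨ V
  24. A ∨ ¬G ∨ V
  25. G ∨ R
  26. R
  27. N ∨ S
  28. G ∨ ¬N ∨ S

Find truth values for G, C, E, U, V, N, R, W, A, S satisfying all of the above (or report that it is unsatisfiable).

Unit clause (¬W) forces W = False.
In (S ∨ W) only S is left, so S = True.
Unit clause (R) forces R = True.
In (¬C ∨ ¬R ∨ W) only ¬C is left, so C = False.
In (C ∨ ¬N ∨ ¬S) only ¬N is left, so N = False.
In (G ∨ ¬R) only G is left, so G = True.
Try E = False:
  (E ∨ N ∨ ¬S ∨ V) forces V = True.
  (¬U ∨ ¬V) forces U = False.
  clause (C ∨ E ∨ U) is falsified — backtrack.
So E = True.
  then (¬E ∨ ¬R ∨ U) forces U = True.
  then (¬U ∨ ¬V) forces V = False.
  then (A ∨ ¬G ∨ V) forces A = True.
All clauses satisfied.

G: True, C: False, E: True, U: True, V: False, N: False, R: True, W: False, A: True, S: True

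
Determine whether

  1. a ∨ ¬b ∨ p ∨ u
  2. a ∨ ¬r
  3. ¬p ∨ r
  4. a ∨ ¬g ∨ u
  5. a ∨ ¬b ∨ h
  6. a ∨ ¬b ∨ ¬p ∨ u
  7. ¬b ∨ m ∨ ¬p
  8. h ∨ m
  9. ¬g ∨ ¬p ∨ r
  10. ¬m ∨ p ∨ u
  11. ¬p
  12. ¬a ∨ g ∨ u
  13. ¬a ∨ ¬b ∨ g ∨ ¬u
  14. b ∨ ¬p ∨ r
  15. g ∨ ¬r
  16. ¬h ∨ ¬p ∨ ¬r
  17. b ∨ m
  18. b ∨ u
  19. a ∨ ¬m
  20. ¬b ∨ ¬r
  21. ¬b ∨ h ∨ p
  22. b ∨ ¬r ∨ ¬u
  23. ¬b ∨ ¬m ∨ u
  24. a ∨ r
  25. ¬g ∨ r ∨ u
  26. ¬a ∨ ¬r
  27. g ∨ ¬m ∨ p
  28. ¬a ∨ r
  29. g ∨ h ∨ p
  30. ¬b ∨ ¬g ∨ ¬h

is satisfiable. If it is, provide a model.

Case a = True:
  (¬p) forces p = False.
  (¬a ∨ ¬r) forces r = False.
  Clause (¬a ∨ r) is falsified — contradiction.
Case a = False:
  (a ∨ ¬r) forces r = False.
  Clause (a ∨ r) is falsified — contradiction.
Both cases fail, so the formula is unsatisfiable.

The formula is unsatisfiable.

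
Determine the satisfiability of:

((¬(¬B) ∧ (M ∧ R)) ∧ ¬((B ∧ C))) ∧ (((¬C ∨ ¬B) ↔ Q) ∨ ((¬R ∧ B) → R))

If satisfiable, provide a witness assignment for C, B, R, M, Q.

C = False; B = True; R = True; M = True; Q = True

  (¬(¬B) ∧ (M ∧ R)) ∧ ¬((B ∧ C)) = True
    ¬(¬B) ∧ (M ∧ R) = True
      ¬(¬B) = True
        ¬B = False
      M ∧ R = True
    ¬((B ∧ C)) = True
      B ∧ C = False
  ((¬C ∨ ¬B) ↔ Q) ∨ ((¬R ∧ B) → R) = True
    (¬C ∨ ¬B) ↔ Q = True
      ¬C ∨ ¬B = True
        ¬C = True
        ¬B = False
    (¬R ∧ B) → R = True
      ¬R ∧ B = False
        ¬R = False
Both conjuncts True, so the formula holds.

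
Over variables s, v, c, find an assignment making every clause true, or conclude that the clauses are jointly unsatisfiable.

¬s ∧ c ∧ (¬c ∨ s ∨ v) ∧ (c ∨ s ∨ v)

s: False, v: True, c: True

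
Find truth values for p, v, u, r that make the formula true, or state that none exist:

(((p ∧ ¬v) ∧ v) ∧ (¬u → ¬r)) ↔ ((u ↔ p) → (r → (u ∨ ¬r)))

p: False; v: True; u: False; r: True

  (((p ∧ ¬v) ∧ v) ∧ (¬u → ¬r)) ↔ ((u ↔ p) → (r → (u ∨ ¬r))) = True
    ((p ∧ ¬v) ∧ v) ∧ (¬u → ¬r) = False
      (p ∧ ¬v) ∧ v = False
        p ∧ ¬v = False
          ¬v = False
      ¬u → ¬r = False
        ¬u = True
        ¬r = False
    (u ↔ p) → (r → (u ∨ ¬r)) = False
      u ↔ p = True
      r → (u ∨ ¬r) = False
        u ∨ ¬r = False
          ¬r = False
The formula evaluates to True.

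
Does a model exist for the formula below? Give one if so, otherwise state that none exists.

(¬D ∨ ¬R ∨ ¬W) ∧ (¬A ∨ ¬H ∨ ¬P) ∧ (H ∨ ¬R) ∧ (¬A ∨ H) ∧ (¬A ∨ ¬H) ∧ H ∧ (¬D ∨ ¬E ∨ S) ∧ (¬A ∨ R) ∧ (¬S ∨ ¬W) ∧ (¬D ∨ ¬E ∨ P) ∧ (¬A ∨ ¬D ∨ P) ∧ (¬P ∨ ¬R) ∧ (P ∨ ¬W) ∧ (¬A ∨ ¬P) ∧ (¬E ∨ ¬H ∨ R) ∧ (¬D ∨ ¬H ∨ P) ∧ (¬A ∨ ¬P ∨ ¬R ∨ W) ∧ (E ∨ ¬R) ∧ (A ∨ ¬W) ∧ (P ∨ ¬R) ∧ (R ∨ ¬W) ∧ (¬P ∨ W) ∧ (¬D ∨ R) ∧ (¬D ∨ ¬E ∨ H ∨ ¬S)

Unit clause (H) forces H = True.
In (¬A ∨ ¬H) only ¬A is left, so A = False.
In (A ∨ ¬W) only ¬W is left, so W = False.
In (¬P ∨ W) only ¬P is left, so P = False.
In (¬D ∨ ¬H ∨ P) only ¬D is left, so D = False.
In (P ∨ ¬R) only ¬R is left, so R = False.
In (¬E ∨ ¬H ∨ R) only ¬E is left, so E = False.
Set S = False.
All clauses satisfied.

H: True; E: False; S: False; A: False; R: False; D: False; W: False; P: False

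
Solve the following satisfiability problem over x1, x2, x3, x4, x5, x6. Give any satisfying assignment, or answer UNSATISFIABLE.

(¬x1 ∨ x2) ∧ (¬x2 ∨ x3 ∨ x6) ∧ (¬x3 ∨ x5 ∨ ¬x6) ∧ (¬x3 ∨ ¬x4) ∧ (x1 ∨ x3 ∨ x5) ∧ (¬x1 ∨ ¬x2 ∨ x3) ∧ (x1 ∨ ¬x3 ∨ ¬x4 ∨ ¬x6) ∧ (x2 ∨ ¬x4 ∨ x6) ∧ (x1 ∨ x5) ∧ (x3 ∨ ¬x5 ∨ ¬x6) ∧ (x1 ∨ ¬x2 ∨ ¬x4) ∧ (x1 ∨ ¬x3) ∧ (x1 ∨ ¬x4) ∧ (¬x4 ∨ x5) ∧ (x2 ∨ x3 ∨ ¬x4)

Set x1 = False.
  then (x1 ∨ x5) forces x5 = True.
  then (x1 ∨ ¬x3) forces x3 = False.
  then (x1 ∨ ¬x4) forces x4 = False.
  then (x3 ∨ ¬x5 ∨ ¬x6) forces x6 = False.
  then (¬x2 ∨ x3 ∨ x6) forces x2 = False.
All clauses satisfied.

x1=F, x2=F, x3=F, x4=F, x5=T, x6=F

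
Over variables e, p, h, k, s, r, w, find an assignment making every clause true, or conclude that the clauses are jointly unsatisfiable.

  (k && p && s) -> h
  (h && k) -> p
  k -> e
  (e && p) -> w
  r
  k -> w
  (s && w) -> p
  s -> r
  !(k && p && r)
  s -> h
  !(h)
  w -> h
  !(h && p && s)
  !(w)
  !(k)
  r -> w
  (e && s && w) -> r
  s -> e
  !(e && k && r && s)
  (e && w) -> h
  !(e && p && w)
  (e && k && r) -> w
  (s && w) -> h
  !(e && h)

Case r = True:
  (!w) forces w = False.
  Clause (!r || w) is falsified — contradiction.
Case r = False:
  Clause (r) is falsified — contradiction.
Both cases fail, so the formula is unsatisfiable.

Unsatisfiable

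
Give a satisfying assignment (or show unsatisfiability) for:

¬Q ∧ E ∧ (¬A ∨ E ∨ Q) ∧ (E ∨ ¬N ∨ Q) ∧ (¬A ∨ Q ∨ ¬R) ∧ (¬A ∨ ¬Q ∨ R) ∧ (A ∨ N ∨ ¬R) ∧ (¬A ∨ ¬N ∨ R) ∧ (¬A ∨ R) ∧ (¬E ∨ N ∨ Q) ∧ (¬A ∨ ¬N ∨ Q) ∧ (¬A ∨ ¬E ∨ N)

Q = False, N = True, A = False, R = True, E = True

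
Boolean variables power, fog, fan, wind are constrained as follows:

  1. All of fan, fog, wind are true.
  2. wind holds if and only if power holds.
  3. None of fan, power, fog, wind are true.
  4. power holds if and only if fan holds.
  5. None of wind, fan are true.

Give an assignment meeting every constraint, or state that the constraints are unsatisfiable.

Case fog = True:
  Constraint (3) is violated (fog=T) — contradiction.
Case fog = False:
  Constraint (1) is violated (fog=F) — contradiction.
Both cases fail — unsatisfiable.

UNSATISFIABLE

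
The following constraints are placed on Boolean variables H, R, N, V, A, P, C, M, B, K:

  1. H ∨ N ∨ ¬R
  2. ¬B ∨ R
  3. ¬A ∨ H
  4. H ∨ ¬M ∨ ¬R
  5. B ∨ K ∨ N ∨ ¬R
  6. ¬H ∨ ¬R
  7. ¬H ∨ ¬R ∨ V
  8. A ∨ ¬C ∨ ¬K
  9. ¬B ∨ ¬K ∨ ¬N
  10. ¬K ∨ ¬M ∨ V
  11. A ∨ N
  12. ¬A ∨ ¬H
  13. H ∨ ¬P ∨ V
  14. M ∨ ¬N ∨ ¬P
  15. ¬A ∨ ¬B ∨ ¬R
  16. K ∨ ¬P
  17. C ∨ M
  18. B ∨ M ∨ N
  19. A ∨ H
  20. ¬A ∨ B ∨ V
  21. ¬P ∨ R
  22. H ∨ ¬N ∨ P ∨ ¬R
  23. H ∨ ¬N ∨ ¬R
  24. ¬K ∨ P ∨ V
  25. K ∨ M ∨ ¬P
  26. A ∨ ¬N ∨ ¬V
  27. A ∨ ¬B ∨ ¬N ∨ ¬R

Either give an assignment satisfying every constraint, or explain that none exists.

H: True, R: False, N: True, V: False, A: False, P: False, C: True, M: False, B: False, K: False

Try H = False:
  (¬A ∨ H) forces A = False.
  clause (A ∨ H) is falsified — backtrack.
So H = True.
  then (¬H ∨ ¬R) forces R = False.
  then (¬A ∨ ¬H) forces A = False.
  then (¬P ∨ R) forces P = False.
  then (¬B ∨ R) forces B = False.
  then (A ∨ N) forces N = True.
  then (A ∨ ¬N ∨ ¬V) forces V = False.
  then (¬K ∨ P ∨ V) forces K = False.
Set C = True.
Set M = False.
All clauses satisfied.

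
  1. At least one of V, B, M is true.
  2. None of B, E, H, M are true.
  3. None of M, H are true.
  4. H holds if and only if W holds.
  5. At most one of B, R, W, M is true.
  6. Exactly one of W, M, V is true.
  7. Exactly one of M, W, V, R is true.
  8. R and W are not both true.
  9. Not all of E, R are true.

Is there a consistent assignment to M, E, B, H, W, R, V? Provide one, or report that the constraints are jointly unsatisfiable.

M = False; E = False; B = False; H = False; W = False; R = False; V = True

  (1) {V, B, M}: 1 true — at least one ✓
  (2) {B, E, H, M}: 0 true — none ✓
  (3) {M, H}: 0 true — none ✓
  (4) H=F, W=F — same ✓
  (5) {B, R, W, M}: 0 true — at most one ✓
  (6) {W, M, V}: 1 true — exactly one ✓
  (7) {M, W, V, R}: 1 true — exactly one ✓
  (8) R=F, W=F — not both ✓
  (9) {E, R}: 0/2 true — not all ✓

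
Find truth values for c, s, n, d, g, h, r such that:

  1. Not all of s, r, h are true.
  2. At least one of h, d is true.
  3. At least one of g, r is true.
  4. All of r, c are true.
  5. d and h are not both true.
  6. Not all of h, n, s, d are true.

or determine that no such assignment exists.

c: True, s: False, n: False, d: False, g: True, h: True, r: True

  (1) {s, r, h}: 2/3 true — not all ✓
  (2) {h, d}: 1 true — at least one ✓
  (3) {g, r}: 2 true — at least one ✓
  (4) {r, c}: all 2 true ✓
  (5) d=F, h=T — not both ✓
  (6) {h, n, s, d}: 1/4 true — not all ✓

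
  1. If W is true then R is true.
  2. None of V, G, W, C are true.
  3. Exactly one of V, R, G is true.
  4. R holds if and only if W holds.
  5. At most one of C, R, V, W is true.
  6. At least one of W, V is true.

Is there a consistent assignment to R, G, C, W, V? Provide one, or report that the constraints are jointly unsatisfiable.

Case W = True:
  Constraint (2) is violated (W=T) — contradiction.
Case W = False:
  (2) forces V = False.
  Constraint (6) is violated (W=F, V=F) — contradiction.
Both cases fail — unsatisfiable.

Unsatisfiable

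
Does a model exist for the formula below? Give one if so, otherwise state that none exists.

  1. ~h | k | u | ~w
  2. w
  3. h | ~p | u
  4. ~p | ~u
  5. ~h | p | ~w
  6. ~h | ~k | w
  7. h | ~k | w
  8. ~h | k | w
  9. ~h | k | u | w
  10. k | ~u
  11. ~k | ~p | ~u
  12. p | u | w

k: True, h: True, u: False, p: True, w: True

Unit clause (w) forces w = True.
Set k = True.
Set h = True.
  then (~h | p | ~w) forces p = True.
  then (~k | ~p | ~u) forces u = False.
All clauses satisfied.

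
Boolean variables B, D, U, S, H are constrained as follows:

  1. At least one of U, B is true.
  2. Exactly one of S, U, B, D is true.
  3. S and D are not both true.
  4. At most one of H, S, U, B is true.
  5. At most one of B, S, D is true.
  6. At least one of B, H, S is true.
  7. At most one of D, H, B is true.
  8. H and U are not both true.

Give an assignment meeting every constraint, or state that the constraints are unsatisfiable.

B = True, D = False, U = False, S = False, H = False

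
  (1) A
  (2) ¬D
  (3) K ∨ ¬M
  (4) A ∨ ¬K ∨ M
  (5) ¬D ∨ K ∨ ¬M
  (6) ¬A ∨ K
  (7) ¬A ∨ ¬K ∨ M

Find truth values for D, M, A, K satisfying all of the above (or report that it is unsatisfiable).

D = False; M = True; A = True; K = True

Unit clause (A) forces A = True.
Unit clause (¬D) forces D = False.
In (¬A ∨ K) only K is left, so K = True.
In (¬A ∨ ¬K ∨ M) only M is left, so M = True.
Check each clause:
  (A): A holds.
  (¬D): ¬D holds.
  (K ∨ ¬M): K holds.
  (A ∨ ¬K ∨ M): A holds.
  (¬D ∨ K ∨ ¬M): ¬D holds.
  (¬A ∨ K): K holds.
  (¬A ∨ ¬K ∨ M): M holds.
All clauses satisfied.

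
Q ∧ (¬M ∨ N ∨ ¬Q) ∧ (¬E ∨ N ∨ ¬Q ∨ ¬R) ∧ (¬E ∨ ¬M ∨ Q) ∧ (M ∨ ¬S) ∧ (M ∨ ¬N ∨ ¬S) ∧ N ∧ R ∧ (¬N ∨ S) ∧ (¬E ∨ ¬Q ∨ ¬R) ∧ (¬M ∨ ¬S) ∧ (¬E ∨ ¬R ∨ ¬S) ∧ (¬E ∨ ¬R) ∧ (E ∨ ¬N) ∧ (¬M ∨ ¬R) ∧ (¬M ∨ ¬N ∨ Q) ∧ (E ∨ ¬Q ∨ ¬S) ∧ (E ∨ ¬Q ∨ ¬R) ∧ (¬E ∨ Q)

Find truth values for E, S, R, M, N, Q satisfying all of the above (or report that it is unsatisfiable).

UNSATISFIABLE

Case S = True:
  (Q) forces Q = True.
  (M ∨ ¬S) forces M = True.
  Clause (¬M ∨ ¬S) is falsified — contradiction.
Case S = False:
  (Q) forces Q = True.
  (N) forces N = True.
  Clause (¬N ∨ S) is falsified — contradiction.
Both cases fail, so the formula is unsatisfiable.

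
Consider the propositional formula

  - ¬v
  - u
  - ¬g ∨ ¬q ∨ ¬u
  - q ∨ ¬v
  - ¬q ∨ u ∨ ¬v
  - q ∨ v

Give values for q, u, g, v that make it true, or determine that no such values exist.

Unit clause (¬v) forces v = False.
Unit clause (u) forces u = True.
In (q ∨ v) only q is left, so q = True.
In (¬g ∨ ¬q ∨ ¬u) only ¬g is left, so g = False.
Check each clause:
  (¬v): ¬v holds.
  (u): u holds.
  (¬g ∨ ¬q ∨ ¬u): ¬g holds.
  (q ∨ ¬v): q holds.
  (¬q ∨ u ∨ ¬v): u holds.
  (q ∨ v): q holds.
All clauses satisfied.

q = True, u = True, g = False, v = False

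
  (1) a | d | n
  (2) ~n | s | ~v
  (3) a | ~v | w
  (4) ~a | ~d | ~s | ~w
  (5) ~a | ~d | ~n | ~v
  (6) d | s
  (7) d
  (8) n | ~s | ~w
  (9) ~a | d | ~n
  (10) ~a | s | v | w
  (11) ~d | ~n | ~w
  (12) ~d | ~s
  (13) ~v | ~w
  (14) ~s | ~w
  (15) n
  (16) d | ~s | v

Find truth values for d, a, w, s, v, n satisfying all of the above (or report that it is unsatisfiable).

Unit clause (d) forces d = True.
In (~d | ~s) only ~s is left, so s = False.
Unit clause (n) forces n = True.
In (~n | s | ~v) only ~v is left, so v = False.
In (~d | ~n | ~w) only ~w is left, so w = False.
In (~a | s | v | w) only ~a is left, so a = False.
All clauses satisfied.

d=T, a=F, w=F, s=F, v=F, n=T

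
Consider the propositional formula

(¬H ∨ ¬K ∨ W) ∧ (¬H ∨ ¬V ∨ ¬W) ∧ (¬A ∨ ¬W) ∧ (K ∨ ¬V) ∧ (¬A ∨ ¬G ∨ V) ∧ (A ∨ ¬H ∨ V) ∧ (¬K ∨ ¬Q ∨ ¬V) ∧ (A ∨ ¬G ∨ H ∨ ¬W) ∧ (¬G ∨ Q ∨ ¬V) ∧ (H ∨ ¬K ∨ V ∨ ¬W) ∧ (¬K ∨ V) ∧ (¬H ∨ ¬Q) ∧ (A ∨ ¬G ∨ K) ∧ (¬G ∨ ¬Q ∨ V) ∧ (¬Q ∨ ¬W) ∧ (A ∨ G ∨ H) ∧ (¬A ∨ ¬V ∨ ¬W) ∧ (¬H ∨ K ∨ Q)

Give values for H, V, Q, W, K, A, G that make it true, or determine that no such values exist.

H = False, V = False, Q = False, W = False, K = False, A = True, G = False

Set H = False.
Set V = False.
  then (¬K ∨ V) forces K = False.
Set Q = False.
Set W = False.
Set A = True.
  then (¬A ∨ ¬G ∨ V) forces G = False.
All clauses satisfied.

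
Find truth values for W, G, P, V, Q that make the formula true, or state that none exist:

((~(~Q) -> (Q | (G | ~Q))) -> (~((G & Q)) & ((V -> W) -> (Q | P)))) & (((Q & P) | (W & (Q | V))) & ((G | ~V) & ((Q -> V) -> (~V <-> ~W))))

W=T, G=T, P=T, V=T, Q=F

  (~(~Q) -> (Q | (G | ~Q))) -> (~((G & Q)) & ((V -> W) -> (Q | P))) = True
    ~(~Q) -> (Q | (G | ~Q)) = True
      ~(~Q) = False
        ~Q = True
      Q | (G | ~Q) = True
        G | ~Q = True
          ~Q = True
    ~((G & Q)) & ((V -> W) -> (Q | P)) = True
      ~((G & Q)) = True
        G & Q = False
      (V -> W) -> (Q | P) = True
        V -> W = True
        Q | P = True
  ((Q & P) | (W & (Q | V))) & ((G | ~V) & ((Q -> V) -> (~V <-> ~W))) = True
    (Q & P) | (W & (Q | V)) = True
      Q & P = False
      W & (Q | V) = True
        Q | V = True
    (G | ~V) & ((Q -> V) -> (~V <-> ~W)) = True
      G | ~V = True
        ~V = False
      (Q -> V) -> (~V <-> ~W) = True
        Q -> V = True
        ~V <-> ~W = True
          ~V = False
          ~W = False
Both conjuncts True, so the formula holds.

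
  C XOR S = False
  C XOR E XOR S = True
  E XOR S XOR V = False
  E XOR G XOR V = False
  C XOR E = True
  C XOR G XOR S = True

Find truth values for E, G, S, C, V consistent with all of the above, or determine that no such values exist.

No satisfying assignment exists.

Adding constraints 1, 2, 3, 4, 5, 6 mod 2: every variable appears an even number of times on the left, so the left side is 0.
But the right sides sum to 1 (mod 2). 0 ≠ 1 — the system is inconsistent.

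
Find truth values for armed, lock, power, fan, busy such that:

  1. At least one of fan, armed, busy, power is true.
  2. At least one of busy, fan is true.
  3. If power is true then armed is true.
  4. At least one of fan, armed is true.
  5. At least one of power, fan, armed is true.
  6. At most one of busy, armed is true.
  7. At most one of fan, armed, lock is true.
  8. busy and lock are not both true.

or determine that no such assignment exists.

armed = False; lock = False; power = False; fan = True; busy = True

  (1) {fan, armed, busy, power}: 2 true — at least one ✓
  (2) {busy, fan}: 2 true — at least one ✓
  (3) power=F ⇒ armed: vacuous ✓
  (4) {fan, armed}: 1 true — at least one ✓
  (5) {power, fan, armed}: 1 true — at least one ✓
  (6) {busy, armed}: 1 true — at most one ✓
  (7) {fan, armed, lock}: 1 true — at most one ✓
  (8) busy=T, lock=F — not both ✓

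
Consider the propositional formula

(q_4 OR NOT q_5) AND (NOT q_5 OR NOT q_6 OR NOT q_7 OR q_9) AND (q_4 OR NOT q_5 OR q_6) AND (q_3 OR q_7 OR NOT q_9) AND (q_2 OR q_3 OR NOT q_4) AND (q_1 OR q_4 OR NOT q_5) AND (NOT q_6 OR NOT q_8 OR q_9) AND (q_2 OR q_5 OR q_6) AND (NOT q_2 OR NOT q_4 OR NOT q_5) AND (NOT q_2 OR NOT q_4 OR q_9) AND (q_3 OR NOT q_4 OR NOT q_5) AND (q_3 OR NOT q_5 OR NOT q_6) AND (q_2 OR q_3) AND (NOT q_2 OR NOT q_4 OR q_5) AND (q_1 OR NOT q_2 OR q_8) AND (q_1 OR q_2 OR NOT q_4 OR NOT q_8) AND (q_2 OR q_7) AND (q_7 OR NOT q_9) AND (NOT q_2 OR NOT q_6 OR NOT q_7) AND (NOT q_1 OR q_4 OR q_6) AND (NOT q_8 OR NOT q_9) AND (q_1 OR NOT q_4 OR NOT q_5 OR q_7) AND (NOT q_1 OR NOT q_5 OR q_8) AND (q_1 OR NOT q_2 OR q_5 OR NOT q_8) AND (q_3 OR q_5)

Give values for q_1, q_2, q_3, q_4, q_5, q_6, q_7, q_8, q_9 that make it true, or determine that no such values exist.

Set q_1 = False.
Set q_2 = False.
  then (q_2 OR q_3) forces q_3 = True.
  then (q_2 OR q_7) forces q_7 = True.
Set q_4 = True.
  then (q_1 OR q_2 OR NOT q_4 OR NOT q_8) forces q_8 = False.
Set q_5 = True.
Set q_6 = False.
Set q_9 = True.
All clauses satisfied.

q_1=F, q_2=F, q_3=T, q_4=T, q_5=T, q_6=F, q_7=T, q_8=F, q_9=T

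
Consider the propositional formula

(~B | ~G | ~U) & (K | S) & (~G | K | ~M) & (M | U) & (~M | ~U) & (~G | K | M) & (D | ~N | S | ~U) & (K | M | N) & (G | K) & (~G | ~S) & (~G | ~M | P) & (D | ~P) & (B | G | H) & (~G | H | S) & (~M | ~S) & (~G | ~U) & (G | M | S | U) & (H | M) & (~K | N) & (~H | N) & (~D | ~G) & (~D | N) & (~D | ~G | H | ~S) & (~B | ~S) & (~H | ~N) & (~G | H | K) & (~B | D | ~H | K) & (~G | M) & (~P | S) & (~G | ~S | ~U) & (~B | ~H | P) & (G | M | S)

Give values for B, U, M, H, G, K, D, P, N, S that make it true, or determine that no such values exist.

Set B = True.
  then (~B | ~S) forces S = False.
  then (~P | S) forces P = False.
  then (~B | ~H | P) forces H = False.
  then (K | S) forces K = True.
  then (~G | H | S) forces G = False.
  then (H | M) forces M = True.
  then (~K | N) forces N = True.
  then (~M | ~U) forces U = False.
Set D = True.
All clauses satisfied.

B = True, U = False, M = True, H = False, G = False, K = True, D = True, P = False, N = True, S = False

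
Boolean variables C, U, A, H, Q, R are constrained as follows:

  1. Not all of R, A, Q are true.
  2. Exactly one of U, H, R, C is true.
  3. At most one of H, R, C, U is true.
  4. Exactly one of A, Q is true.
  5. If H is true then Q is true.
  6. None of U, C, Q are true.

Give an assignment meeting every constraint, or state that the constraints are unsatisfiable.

C = False, U = False, A = True, H = False, Q = False, R = True

  (1) {R, A, Q}: 2/3 true — not all ✓
  (2) {U, H, R, C}: 1 true — exactly one ✓
  (3) {H, R, C, U}: 1 true — at most one ✓
  (4) {A, Q}: 1 true — exactly one ✓
  (5) H=F ⇒ Q: vacuous ✓
  (6) {U, C, Q}: 0 true — none ✓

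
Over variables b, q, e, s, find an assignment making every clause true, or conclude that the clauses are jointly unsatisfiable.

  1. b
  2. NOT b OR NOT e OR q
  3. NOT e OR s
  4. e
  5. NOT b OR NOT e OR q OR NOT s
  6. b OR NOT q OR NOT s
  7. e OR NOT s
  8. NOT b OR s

b: True; q: True; e: True; s: True

Unit clause (b) forces b = True.
Unit clause (e) forces e = True.
In (NOT b OR s) only s is left, so s = True.
In (NOT b OR NOT e OR q) only q is left, so q = True.
Check each clause:
  (b): b holds.
  (NOT b OR NOT e OR q): q holds.
  (NOT e OR s): s holds.
  (e): e holds.
  (NOT b OR NOT e OR q OR NOT s): q holds.
  (b OR NOT q OR NOT s): b holds.
  (e OR NOT s): e holds.
  (NOT b OR s): s holds.
All clauses satisfied.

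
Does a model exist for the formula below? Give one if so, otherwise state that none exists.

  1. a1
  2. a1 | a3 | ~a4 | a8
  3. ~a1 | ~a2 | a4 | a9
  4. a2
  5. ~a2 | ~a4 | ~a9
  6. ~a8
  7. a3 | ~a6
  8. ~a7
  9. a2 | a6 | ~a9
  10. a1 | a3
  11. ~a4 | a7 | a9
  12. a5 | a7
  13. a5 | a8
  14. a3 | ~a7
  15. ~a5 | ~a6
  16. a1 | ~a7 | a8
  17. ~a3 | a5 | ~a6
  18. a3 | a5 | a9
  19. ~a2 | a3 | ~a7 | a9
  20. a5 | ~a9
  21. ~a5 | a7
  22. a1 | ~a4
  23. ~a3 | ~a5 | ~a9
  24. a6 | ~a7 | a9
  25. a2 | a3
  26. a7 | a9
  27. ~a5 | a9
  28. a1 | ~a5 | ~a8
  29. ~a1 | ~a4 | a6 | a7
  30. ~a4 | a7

UNSATISFIABLE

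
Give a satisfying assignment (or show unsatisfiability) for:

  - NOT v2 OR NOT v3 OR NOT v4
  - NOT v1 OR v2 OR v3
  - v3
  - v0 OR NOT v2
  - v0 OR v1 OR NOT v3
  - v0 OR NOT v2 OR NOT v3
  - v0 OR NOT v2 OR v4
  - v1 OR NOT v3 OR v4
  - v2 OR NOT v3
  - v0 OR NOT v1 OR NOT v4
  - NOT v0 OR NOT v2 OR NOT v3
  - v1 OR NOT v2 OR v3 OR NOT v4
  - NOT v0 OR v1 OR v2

The formula is unsatisfiable.

Case v3 = True:
  (v2 OR NOT v3) forces v2 = True.
  (NOT v2 OR NOT v3 OR NOT v4) forces v4 = False.
  (v0 OR NOT v2) forces v0 = True.
  Clause (NOT v0 OR NOT v2 OR NOT v3) is falsified — contradiction.
Case v3 = False:
  Clause (v3) is falsified — contradiction.
Both cases fail, so the formula is unsatisfiable.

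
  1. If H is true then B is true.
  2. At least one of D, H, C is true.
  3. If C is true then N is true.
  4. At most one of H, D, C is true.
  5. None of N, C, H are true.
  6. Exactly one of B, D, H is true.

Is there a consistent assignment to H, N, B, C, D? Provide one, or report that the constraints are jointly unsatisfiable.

H = False, N = False, B = False, C = False, D = True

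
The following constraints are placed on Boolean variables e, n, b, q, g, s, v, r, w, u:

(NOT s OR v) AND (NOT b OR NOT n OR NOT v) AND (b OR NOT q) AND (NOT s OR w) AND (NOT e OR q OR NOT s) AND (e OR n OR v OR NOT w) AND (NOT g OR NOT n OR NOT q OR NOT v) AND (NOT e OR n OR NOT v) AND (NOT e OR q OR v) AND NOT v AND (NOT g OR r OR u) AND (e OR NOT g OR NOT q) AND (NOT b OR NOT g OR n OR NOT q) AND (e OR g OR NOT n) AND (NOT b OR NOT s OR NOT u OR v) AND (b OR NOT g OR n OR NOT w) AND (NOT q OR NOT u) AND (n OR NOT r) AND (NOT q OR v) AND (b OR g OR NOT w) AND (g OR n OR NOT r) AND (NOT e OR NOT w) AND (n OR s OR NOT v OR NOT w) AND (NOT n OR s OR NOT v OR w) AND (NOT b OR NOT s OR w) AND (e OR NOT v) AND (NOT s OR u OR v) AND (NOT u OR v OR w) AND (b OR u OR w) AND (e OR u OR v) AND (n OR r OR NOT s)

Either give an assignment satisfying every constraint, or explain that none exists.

e = False; n = True; b = True; q = False; g = True; s = False; v = False; r = False; w = True; u = True

Unit clause (NOT v) forces v = False.
In (NOT q OR v) only NOT q is left, so q = False.
In (NOT s OR v) only NOT s is left, so s = False.
In (NOT e OR q OR v) only NOT e is left, so e = False.
In (e OR u OR v) only u is left, so u = True.
In (NOT u OR v OR w) only w is left, so w = True.
In (e OR n OR v OR NOT w) only n is left, so n = True.
In (e OR g OR NOT n) only g is left, so g = True.
Set b = True.
Set r = False.
All clauses satisfied.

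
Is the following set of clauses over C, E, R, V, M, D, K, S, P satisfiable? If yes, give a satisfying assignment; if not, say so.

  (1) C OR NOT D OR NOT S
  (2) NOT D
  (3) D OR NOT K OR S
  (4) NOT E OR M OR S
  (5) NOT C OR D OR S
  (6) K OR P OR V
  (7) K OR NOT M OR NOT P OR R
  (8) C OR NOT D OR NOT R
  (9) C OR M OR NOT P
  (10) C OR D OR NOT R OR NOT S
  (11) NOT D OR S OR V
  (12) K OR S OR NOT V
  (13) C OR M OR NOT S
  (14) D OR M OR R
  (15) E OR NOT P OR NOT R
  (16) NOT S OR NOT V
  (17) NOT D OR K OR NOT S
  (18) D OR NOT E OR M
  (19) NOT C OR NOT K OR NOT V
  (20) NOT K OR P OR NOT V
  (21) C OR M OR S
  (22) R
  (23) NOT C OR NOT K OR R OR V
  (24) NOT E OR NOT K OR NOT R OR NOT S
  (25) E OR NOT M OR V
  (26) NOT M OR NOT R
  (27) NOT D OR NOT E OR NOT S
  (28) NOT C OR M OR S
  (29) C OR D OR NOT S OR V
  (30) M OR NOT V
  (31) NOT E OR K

Unit clause (NOT D) forces D = False.
Unit clause (R) forces R = True.
In (NOT M OR NOT R) only NOT M is left, so M = False.
In (M OR NOT V) only NOT V is left, so V = False.
In (D OR NOT E OR M) only NOT E is left, so E = False.
In (E OR NOT P OR NOT R) only NOT P is left, so P = False.
In (K OR P OR V) only K is left, so K = True.
In (D OR NOT K OR S) only S is left, so S = True.
In (C OR D OR NOT R OR NOT S) only C is left, so C = True.
All clauses satisfied.

C = True, E = False, R = True, V = False, M = False, D = False, K = True, S = True, P = False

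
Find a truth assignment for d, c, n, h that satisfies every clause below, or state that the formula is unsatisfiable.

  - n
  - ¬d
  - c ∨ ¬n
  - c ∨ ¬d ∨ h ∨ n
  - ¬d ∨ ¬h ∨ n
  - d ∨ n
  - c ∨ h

d = False, c = True, n = True, h = True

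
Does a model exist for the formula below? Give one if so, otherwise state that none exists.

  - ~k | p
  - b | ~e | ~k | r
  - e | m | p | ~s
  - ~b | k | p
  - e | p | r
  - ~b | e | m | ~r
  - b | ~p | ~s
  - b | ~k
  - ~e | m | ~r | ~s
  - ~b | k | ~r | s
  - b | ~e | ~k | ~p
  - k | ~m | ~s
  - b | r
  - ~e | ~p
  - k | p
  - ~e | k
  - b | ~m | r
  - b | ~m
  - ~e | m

k=F, e=F, b=T, p=T, s=T, r=F, m=F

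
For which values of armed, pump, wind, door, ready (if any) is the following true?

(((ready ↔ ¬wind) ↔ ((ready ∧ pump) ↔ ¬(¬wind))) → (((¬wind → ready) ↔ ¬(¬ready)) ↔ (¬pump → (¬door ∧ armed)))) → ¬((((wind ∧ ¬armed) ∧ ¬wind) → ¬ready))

armed=T; pump=F; wind=T; door=T; ready=T

  (((ready ↔ ¬wind) ↔ ((ready ∧ pump) ↔ ¬(¬wind))) → (((¬wind → ready) ↔ ¬(¬ready)) ↔ (¬pump → (¬door ∧ armed)))) → ¬((((wind ∧ ¬armed) ∧ ¬wind) → ¬ready)) = True
    ((ready ↔ ¬wind) ↔ ((ready ∧ pump) ↔ ¬(¬wind))) → (((¬wind → ready) ↔ ¬(¬ready)) ↔ (¬pump → (¬door ∧ armed))) = False
      (ready ↔ ¬wind) ↔ ((ready ∧ pump) ↔ ¬(¬wind)) = True
        ready ↔ ¬wind = False
          ¬wind = False
        (ready ∧ pump) ↔ ¬(¬wind) = False
          ready ∧ pump = False
          ¬(¬wind) = True
            ¬wind = False
      ((¬wind → ready) ↔ ¬(¬ready)) ↔ (¬pump → (¬door ∧ armed)) = False
        (¬wind → ready) ↔ ¬(¬ready) = True
          ¬wind → ready = True
            ¬wind = False
          ¬(¬ready) = True
            ¬ready = False
        ¬pump → (¬door ∧ armed) = False
          ¬pump = True
          ¬door ∧ armed = False
            ¬door = False
    ¬((((wind ∧ ¬armed) ∧ ¬wind) → ¬ready)) = False
      ((wind ∧ ¬armed) ∧ ¬wind) → ¬ready = True
        (wind ∧ ¬armed) ∧ ¬wind = False
          wind ∧ ¬armed = False
            ¬armed = False
          ¬wind = False
        ¬ready = False
The formula evaluates to True.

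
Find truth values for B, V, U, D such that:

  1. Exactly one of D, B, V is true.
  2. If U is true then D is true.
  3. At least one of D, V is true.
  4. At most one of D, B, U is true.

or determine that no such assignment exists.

B = False, V = True, U = False, D = False

  (1) {D, B, V}: 1 true — exactly one ✓
  (2) U=F ⇒ D: vacuous ✓
  (3) {D, V}: 1 true — at least one ✓
  (4) {D, B, U}: 0 true — at most one ✓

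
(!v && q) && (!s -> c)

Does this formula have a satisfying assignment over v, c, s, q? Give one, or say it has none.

v = False, c = False, s = True, q = True

  !v && q = True
    !v = True
  !s -> c = True
    !s = False
Both conjuncts True, so the formula holds.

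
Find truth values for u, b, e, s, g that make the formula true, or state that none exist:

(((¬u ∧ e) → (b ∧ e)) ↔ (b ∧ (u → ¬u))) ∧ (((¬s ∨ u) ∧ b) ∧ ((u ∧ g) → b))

u: False, b: True, e: False, s: False, g: False

  ((¬u ∧ e) → (b ∧ e)) ↔ (b ∧ (u → ¬u)) = True
    (¬u ∧ e) → (b ∧ e) = True
      ¬u ∧ e = False
        ¬u = True
      b ∧ e = False
    b ∧ (u → ¬u) = True
      u → ¬u = True
        ¬u = True
  ((¬s ∨ u) ∧ b) ∧ ((u ∧ g) → b) = True
    (¬s ∨ u) ∧ b = True
      ¬s ∨ u = True
        ¬s = True
    (u ∧ g) → b = True
      u ∧ g = False
Both conjuncts True, so the formula holds.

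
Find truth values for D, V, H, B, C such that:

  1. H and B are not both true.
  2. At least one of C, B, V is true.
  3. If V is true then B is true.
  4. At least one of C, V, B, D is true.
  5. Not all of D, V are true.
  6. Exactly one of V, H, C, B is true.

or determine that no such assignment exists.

D = False, V = False, H = False, B = True, C = False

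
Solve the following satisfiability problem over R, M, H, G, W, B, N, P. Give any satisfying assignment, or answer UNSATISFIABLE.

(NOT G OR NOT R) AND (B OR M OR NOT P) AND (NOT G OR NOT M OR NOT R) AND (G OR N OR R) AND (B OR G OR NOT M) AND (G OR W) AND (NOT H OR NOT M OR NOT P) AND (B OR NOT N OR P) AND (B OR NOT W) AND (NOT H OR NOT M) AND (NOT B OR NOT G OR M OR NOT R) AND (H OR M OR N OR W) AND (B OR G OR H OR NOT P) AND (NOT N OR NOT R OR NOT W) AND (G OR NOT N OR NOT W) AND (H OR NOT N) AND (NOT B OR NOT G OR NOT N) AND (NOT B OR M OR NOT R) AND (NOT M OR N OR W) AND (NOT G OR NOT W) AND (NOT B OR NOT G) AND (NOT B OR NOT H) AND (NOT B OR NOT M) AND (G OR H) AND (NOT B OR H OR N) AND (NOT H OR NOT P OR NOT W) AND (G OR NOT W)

Try R = True:
  (NOT G OR NOT R) forces G = False.
  (G OR W) forces W = True.
  clause (G OR NOT W) is falsified — backtrack.
So R = False.
Try M = True:
  (NOT H OR NOT M) forces H = False.
  (H OR NOT N) forces N = False.
  (G OR N OR R) forces G = True.
  (NOT M OR N OR W) forces W = True.
  clause (NOT G OR NOT W) is falsified — backtrack.
So M = False.
Try H = False:
  (H OR NOT N) forces N = False.
  (G OR N OR R) forces G = True.
  (H OR M OR N OR W) forces W = True.
  clause (NOT G OR NOT W) is falsified — backtrack.
So H = True.
  then (NOT B OR NOT H) forces B = False.
  then (B OR M OR NOT P) forces P = False.
  then (B OR NOT N OR P) forces N = False.
  then (B OR NOT W) forces W = False.
  then (G OR N OR R) forces G = True.
All clauses satisfied.

R = False; M = False; H = True; G = True; W = False; B = False; N = False; P = False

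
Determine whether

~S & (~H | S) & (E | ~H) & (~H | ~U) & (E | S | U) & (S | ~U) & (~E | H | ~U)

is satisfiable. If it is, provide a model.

Unit clause (~S) forces S = False.
In (~H | S) only ~H is left, so H = False.
In (S | ~U) only ~U is left, so U = False.
In (E | S | U) only E is left, so E = True.
Check each clause:
  (~S): ~S holds.
  (~H | S): ~H holds.
  (E | ~H): E holds.
  (~H | ~U): ~H holds.
  (E | S | U): E holds.
  (S | ~U): ~U holds.
  (~E | H | ~U): ~U holds.
All clauses satisfied.

S: False, U: False, H: False, E: True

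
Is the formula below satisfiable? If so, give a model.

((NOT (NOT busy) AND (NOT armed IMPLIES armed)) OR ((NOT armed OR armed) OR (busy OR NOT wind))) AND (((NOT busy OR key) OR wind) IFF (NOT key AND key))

busy: True; armed: False; wind: False; key: False

  (NOT (NOT busy) AND (NOT armed IMPLIES armed)) OR ((NOT armed OR armed) OR (busy OR NOT wind)) = True
    NOT (NOT busy) AND (NOT armed IMPLIES armed) = False
      NOT (NOT busy) = True
        NOT busy = False
      NOT armed IMPLIES armed = False
        NOT armed = True
    (NOT armed OR armed) OR (busy OR NOT wind) = True
      NOT armed OR armed = True
        NOT armed = True
      busy OR NOT wind = True
        NOT wind = True
  ((NOT busy OR key) OR wind) IFF (NOT key AND key) = True
    (NOT busy OR key) OR wind = False
      NOT busy OR key = False
        NOT busy = False
    NOT key AND key = False
      NOT key = True
Both conjuncts True, so the formula holds.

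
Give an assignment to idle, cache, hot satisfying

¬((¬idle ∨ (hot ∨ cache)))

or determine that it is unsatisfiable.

idle = True; cache = False; hot = False

  ¬((¬idle ∨ (hot ∨ cache))) = True
    ¬idle ∨ (hot ∨ cache) = False
      ¬idle = False
      hot ∨ cache = False
The formula evaluates to True.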